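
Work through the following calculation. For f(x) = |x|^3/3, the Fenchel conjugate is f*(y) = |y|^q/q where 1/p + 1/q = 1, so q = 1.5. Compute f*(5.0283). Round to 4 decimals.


The conjugate exponent q satisfies 1/p + 1/q = 1.
p = 3, so q = 3/(3 - 1) = 1.5
|y|^q = 5.0283^1.5 = 11.2754
f*(5.0283) = 11.2754 / 1.5 = 7.5169


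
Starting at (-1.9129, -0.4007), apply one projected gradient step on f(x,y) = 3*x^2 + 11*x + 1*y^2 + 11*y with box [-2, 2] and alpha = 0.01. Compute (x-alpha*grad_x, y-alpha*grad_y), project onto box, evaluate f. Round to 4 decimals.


Step 1: Compute gradient at (-1.9129, -0.4007).
grad_x = 2*3*-1.9129 + 11 = -0.4774
grad_y = 2*1*-0.4007 + 11 = 10.1986
Step 2: Gradient step.
x_raw = -1.9129 - 0.01*-0.4774 = -1.9081
y_raw = -0.4007 - 0.01*10.1986 = -0.5027
Step 3: Project onto [-2, 2].
x_proj = clip(-1.9081) = -1.9081
y_proj = clip(-0.5027) = -0.5027
Step 4: Evaluate f.
f(-1.9081, -0.5027) = -15.3434


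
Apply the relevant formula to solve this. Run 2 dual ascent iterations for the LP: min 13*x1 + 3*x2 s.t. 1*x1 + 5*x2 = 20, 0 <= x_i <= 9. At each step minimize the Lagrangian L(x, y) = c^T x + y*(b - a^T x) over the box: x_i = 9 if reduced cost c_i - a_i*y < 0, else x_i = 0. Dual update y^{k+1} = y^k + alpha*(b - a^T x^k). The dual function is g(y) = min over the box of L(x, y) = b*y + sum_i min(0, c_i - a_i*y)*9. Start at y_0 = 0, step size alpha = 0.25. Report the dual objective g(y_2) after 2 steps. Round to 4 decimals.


Dual ascent for LP: min 13*x1 + 3*x2, 1*x1 + 5*x2 = 20, 0 <= x_i <= 9
Step 1: y^k = 0.0, reduced costs: (13.0, 3.0)
  x^k = (0.0, 0.0), subgradient = b - a^T x = 20.0
  y^{k+1} = 0.0 + 0.25*20.0 = 5.0
Step 2: y^k = 5.0, reduced costs: (8.0, -22.0)
  x^k = (0.0, 9.0), subgradient = b - a^T x = -25.0
  y^{k+1} = 5.0 + 0.25*-25.0 = -1.25
Dual objective at y_2 = -1.25: reduced costs (14.25, 9.25), box minimizer x = (0.0, 0.0)
g(y_2) = b*y + (c1 - a1*y)*x1 + (c2 - a2*y)*x2 = 20*(-1.25) + 14.25*0.0 + 9.25*0.0 = -25.0 + 0.0 + 0.0 = -25.0


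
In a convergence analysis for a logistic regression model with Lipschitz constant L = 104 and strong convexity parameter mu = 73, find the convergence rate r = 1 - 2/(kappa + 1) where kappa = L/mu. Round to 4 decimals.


Step 1: Compute the condition number.
kappa = L/mu = 104/73 = 1.4247
Step 2: Compute the convergence rate.
r = 1 - 2/(kappa + 1) = 1 - 2*mu/(L + mu) = (L - mu)/(L + mu) = 31/177 = 0.1751


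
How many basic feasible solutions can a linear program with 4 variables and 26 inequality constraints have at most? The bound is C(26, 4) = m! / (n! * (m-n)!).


Each vertex corresponds to some choice of n active constraints out of m, so the number of vertices is at most C(m, n) = m! / (n!(m-n)!).
m = 26, n = 4
Numerator: 26 * 25 * 24 * 23
Denominator: 4! = 24
C(26, 4) = 14950


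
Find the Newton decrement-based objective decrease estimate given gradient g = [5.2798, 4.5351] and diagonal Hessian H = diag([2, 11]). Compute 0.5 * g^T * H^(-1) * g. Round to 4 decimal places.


Step 1: H is diagonal, so H^(-1) * g = [2.6399, 0.4123].
Step 2: g^T H^(-1) g = sum_i g_i^2 / H_ii
  = (5.2798)^2/2 + (4.5351)^2/11
  = 13.9381 + 1.8697 = 15.8079
Step 3: Objective decrease = 0.5 * g^T H^(-1) g = 7.9039


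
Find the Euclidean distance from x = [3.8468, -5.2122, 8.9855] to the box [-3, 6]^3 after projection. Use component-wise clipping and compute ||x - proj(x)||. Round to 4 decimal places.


Project each component onto [-3, 6].
clip(3.8468) = 3.8468, clip(-5.2122) = -3.0, clip(8.9855) = 6.0
Projection = [3.8468, -3.0, 6.0]
Squared diffs: [0.0, 4.8938, 8.9132]
Distance = sqrt(13.807) = 3.7158


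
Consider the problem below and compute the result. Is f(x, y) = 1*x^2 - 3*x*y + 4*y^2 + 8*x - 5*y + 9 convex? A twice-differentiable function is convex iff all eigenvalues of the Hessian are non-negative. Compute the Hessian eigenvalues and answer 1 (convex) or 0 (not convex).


The Hessian of f(x,y) = 1*x^2 - 3*x*y + 4*y^2 + 8*x - 5*y + 9 is:
H = [[2, -3], [-3, 8]]
Trace = 2 + 8 = 10
Determinant = 2*8 - (-3)^2 = 7
Discriminant = (10)^2 - 4*7 = 72.0
Eigenvalues: lambda_1 = 0.7574, lambda_2 = 9.2426
The function is convex.

1


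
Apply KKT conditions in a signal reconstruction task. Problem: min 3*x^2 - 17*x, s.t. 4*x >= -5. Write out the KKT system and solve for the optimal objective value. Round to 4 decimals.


Step 1: Try lambda = 0 (constraint inactive).
Stationarity: 2*3*x - 17 = 0
x* = 17/(2*3) = 17/6 = 2.8333 (rounded; the exact value 17/6 is used below)
Check constraint: 4*2.8333 = 11.3332 >= -5 -- satisfied.
Step 2: Compute optimal value.
f(x*) = 3*(17/6)^2 - 17*(17/6) = -24.0833


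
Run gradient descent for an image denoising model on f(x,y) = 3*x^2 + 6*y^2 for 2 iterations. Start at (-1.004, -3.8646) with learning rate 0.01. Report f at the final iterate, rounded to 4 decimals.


Gradient descent on f(x,y) = 3*x^2 + 6*y^2.
Starting point: (-1.004, -3.8646), alpha = 0.01
Step 1: grad_x = 2*3*-1.004 = -6.024, grad_y = 2*6*-3.8646 = -46.3752
  x_1 = -1.004 - 0.01*-6.024 = -0.9438
  y_1 = -3.8646 - 0.01*-46.3752 = -3.4008
Step 2: grad_x = 2*3*-0.9438 = -5.6626, grad_y = 2*6*-3.4008 = -40.8102
  x_2 = -0.9438 - 0.01*-5.6626 = -0.8871
  y_2 = -3.4008 - 0.01*-40.8102 = -2.9927
f(-0.8871, -2.9927) = 3*(-0.8871)^2 + 6*(-2.9927)^2 = 56.1002


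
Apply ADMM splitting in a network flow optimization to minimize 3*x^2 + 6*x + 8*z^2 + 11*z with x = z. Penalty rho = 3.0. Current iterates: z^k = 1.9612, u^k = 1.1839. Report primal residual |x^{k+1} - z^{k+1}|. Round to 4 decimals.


ADMM iteration with rho = 3.0, z^k = 1.9612, u^k = 1.1839
Step 1: x-update.
Minimize 3*x^2 + 6*x + (3.0/2)*(x - 1.9612 + 1.1839)^2
FOC: (2*3 + 3.0)*x = -6 + 3.0*(1.9612 - 1.1839)
x^{k+1} = -0.4076
Step 2: z-update.
Minimize 8*z^2 + 11*z + (3.0/2)*(-0.4076 - z + 1.1839)^2
FOC: (2*8 + 3.0)*z = -11 + 3.0*(-0.4076 + 1.1839)
z^{k+1} = -0.4564
Step 3: u-update.
u^{k+1} = 1.1839 - 0.4076 + 0.4564 = 1.2327
Step 4: Primal residual = |-0.4076 + 0.4564| = 0.0488


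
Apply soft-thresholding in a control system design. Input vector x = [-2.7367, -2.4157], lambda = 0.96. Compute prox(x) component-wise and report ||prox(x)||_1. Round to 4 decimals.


Soft-thresholding with lambda = 0.96:
prox(-2.7367) = sign(-2.7367)*max(|-2.7367| - 0.96, 0) = -1.7767
prox(-2.4157) = sign(-2.4157)*max(|-2.4157| - 0.96, 0) = -1.4557
prox(x) = [-1.7767, -1.4557]
||prox(x)||_1 = 1.7767 + 1.4557 = 3.2324


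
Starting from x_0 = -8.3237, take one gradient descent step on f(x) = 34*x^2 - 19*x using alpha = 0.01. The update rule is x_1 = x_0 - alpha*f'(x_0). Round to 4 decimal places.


We compute the gradient at x_0 and apply the update.
f'(x) = 68*x - 19
f'(-8.3237) = 68*-8.3237 - 19 = -585.0116
x_1 = -8.3237 - 0.01*-585.0116 = -2.4736


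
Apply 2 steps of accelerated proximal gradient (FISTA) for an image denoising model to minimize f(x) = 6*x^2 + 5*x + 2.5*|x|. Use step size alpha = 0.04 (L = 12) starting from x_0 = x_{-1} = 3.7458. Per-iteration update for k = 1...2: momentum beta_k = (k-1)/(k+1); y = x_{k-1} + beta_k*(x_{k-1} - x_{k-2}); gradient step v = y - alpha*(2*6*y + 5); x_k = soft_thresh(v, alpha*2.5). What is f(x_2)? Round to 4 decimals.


FISTA on f(x) = 6*x^2 + 5*x + 2.5*|x|
L = 12, alpha = 0.04
Iteration 1: beta = 0.0, y = 3.7458 + 0.0*(3.7458 - 3.7458) = 3.7458
  grad(y) = 49.9496, v = y - alpha*grad = 1.7478
  prox(v) = soft_thresh(1.7478, 0.1) = 1.6478
Iteration 2: beta = 0.3333, y = 1.6478 + 0.3333*(1.6478 - 3.7458) = 0.9485
  grad(y) = 16.3819, v = y - alpha*grad = 0.2932
  prox(v) = soft_thresh(0.2932, 0.1) = 0.1932
f(x_2) = 6*0.1932^2 + 5*0.1932 + 2.5*|0.1932| = 1.6731


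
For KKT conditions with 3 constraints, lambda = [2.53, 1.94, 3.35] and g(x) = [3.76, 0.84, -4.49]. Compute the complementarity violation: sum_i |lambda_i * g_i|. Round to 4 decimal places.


KKT complementary slackness check:
lambda_1 * g_1 = 2.53 * 3.76 = 9.5128
lambda_2 * g_2 = 1.94 * 0.84 = 1.6296
lambda_3 * g_3 = 3.35 * -4.49 = -15.0415
Total violation = 9.5128 + 1.6296 + 15.0415 = 26.1839


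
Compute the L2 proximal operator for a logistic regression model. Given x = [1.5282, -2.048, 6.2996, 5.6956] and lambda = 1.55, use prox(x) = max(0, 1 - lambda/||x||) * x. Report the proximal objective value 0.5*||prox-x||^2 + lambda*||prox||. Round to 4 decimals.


Step 1: Compute ||x||.
||x|| = 8.8687
Step 2: Compute scaling factor.
scale = max(0, 1 - 1.55/8.8687) = 0.8252
Step 3: prox(x) = [1.2611, -1.6901, 5.1986, 4.7002]
||prox(x)|| = 7.3187
Step 4: Proximal objective.
0.5*||prox-x||^2 = 1.2013
lambda*||prox|| = 11.344
Total = 12.5453


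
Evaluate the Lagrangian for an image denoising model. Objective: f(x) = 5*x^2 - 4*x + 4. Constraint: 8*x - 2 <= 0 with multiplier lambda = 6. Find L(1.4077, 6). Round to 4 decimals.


Step 1: Evaluate f(x).
f(1.4077) = 5*1.4077^2 - 4*1.4077 + 4 = 8.2773
Step 2: Evaluate g(x).
g(1.4077) = 8*1.4077 - 2 = 9.2616
Step 3: Compute Lagrangian.
L = 8.2773 + 6*9.2616 = 63.8469


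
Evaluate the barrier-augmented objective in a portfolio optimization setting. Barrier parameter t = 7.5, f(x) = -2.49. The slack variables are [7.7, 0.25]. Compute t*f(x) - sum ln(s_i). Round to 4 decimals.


Step 1: Compute log-barrier.
ln values: [2.0412, -1.3863]
phi = -(2.0412 - 1.3863) = -0.6549
Step 2: Compute augmented objective.
t*f(x) = 7.5*-2.49 = -18.675
Total = -18.675 - 0.6549 = -19.3299


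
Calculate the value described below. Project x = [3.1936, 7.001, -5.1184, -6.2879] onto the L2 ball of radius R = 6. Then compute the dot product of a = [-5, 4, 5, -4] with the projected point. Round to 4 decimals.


Step 1: Compute ||x|| (intermediates to 6 decimals).
||x|| = sqrt(3.1936^2 + 7.001^2 + (-5.1184)^2 + (-6.2879)^2) = 11.178049
Step 2: Project.
Since ||x|| > R, scale = R/||x|| = 6/11.178049 = 0.536766, proj(x) = scale * x
proj(x) = [1.714216, 3.757899, -2.747383, -3.375131]
Step 3: Dot product.
a^T * proj(x) = -5*1.714216 + 4*3.757899 + 5*(-2.747383) - 4*(-3.375131) = 6.2241


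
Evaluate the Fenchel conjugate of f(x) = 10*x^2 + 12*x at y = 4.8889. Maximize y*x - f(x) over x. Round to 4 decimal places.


f*(y) = sup_x {y*x - a*x^2 - b*x} = sup_x {(y-b)*x - a*x^2}
FOC: (y - b) - 2a*x = 0 => x* = (y - b)/(2a)
x* = (4.8889 - 12)/(2*10) = -0.3556
f*(4.8889) = (y-b)^2/(4a) = (4.8889 - 12)^2/(4*10)
= 50.5677/40 = 1.2642


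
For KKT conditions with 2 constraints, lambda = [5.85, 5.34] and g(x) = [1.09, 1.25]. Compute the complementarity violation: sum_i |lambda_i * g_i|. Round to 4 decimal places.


KKT complementary slackness check:
lambda_1 * g_1 = 5.85 * 1.09 = 6.3765
lambda_2 * g_2 = 5.34 * 1.25 = 6.675
Total violation = 6.3765 + 6.675 = 13.0515


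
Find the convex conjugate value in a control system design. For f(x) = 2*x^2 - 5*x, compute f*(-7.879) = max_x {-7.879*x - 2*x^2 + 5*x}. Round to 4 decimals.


f*(y) = sup_x {y*x - a*x^2 - b*x} = sup_x {(y-b)*x - a*x^2}
FOC: (y - b) - 2a*x = 0 => x* = (y - b)/(2a)
x* = (-7.879 + 5)/(2*2) = -0.7198
f*(-7.879) = (y-b)^2/(4a) = (-7.879 + 5)^2/(4*2)
= 8.2886/8 = 1.0361


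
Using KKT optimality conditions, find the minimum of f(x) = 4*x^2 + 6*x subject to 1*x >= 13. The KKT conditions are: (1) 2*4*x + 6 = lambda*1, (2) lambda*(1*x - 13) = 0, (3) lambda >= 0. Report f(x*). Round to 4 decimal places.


Step 1: Try lambda = 0 (constraint inactive).
x_unc = -6/(2*4) = -0.75
Check: 1*-0.75 = -0.75 < 13 -- violated!
Step 2: Constraint must be active: 1*x = 13
x* = 13/1 = 13.0
lambda = (2*4*13.0 + 6)/1 = 110.0
Step 3: Compute optimal value.
f(x*) = 4*13.0^2 + 6*13.0 = 754.0


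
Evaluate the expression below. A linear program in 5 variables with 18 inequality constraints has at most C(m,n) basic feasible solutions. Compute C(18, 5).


Each vertex corresponds to some choice of n active constraints out of m, so the number of vertices is at most C(m, n) = m! / (n!(m-n)!).
m = 18, n = 5
Numerator: 18 * 17 * 16 * 15 * 14
Denominator: 5! = 120
C(18, 5) = 8568


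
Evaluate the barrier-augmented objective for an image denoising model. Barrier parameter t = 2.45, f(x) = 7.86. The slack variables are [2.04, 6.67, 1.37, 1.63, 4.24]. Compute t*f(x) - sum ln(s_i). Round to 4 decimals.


Step 1: Compute log-barrier.
ln values: [0.7129, 1.8976, 0.3148, 0.4886, 1.4446]
phi = -(0.7129 + 1.8976 + 0.3148 + 0.4886 + 1.4446) = -4.8585
Step 2: Compute augmented objective.
t*f(x) = 2.45*7.86 = 19.257
Total = 19.257 - 4.8585 = 14.3985


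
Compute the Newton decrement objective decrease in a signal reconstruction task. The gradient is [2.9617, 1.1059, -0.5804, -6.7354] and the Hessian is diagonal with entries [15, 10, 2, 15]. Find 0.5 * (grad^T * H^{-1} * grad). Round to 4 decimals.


Step 1: H is diagonal, so H^(-1) * g = [0.1974, 0.1106, -0.2902, -0.449].
Step 2: g^T H^(-1) g = sum_i g_i^2 / H_ii
  = (2.9617)^2/15 + (1.1059)^2/10 + (-0.5804)^2/2 + (-6.7354)^2/15
  = 0.5848 + 0.1223 + 0.1684 + 3.0244 = 3.8999
Step 3: Objective decrease = 0.5 * g^T H^(-1) g = 1.9499


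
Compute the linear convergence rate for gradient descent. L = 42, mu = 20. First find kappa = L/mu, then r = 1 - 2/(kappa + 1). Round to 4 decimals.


Step 1: Compute the condition number.
kappa = L/mu = 42/20 = 2.1
Step 2: Compute the convergence rate.
r = 1 - 2/(kappa + 1) = 1 - 2*mu/(L + mu) = (L - mu)/(L + mu) = 22/62 = 0.3548


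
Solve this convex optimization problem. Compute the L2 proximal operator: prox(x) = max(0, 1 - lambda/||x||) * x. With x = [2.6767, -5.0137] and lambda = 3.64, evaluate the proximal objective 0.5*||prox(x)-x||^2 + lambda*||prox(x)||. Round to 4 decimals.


Step 1: Compute ||x||.
||x|| = 5.6835
Step 2: Compute scaling factor.
scale = max(0, 1 - 3.64/5.6835) = 0.3595
Step 3: prox(x) = [0.9624, -1.8027]
||prox(x)|| = 2.0435
Step 4: Proximal objective.
0.5*||prox-x||^2 = 6.6248
lambda*||prox|| = 7.4383
Total = 14.0631


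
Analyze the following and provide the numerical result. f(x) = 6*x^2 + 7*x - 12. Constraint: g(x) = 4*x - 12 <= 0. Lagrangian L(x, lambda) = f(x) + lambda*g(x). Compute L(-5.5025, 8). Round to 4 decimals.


Step 1: Evaluate f(x).
f(-5.5025) = 6*(-5.5025)^2 + 7*(-5.5025) - 12 = 131.1475
Step 2: Evaluate g(x).
g(-5.5025) = 4*-5.5025 - 12 = -34.01
Step 3: Compute Lagrangian.
L = 131.1475 + 8*-34.01 = -140.9325


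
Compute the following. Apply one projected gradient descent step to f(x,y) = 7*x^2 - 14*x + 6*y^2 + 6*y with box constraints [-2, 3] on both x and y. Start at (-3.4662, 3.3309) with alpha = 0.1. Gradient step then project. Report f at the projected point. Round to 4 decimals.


Step 1: Compute gradient at (-3.4662, 3.3309).
grad_x = 2*7*-3.4662 - 14 = -62.5268
grad_y = 2*6*3.3309 + 6 = 45.9708
Step 2: Gradient step.
x_raw = -3.4662 - 0.1*-62.5268 = 2.7865
y_raw = 3.3309 - 0.1*45.9708 = -1.2662
Step 3: Project onto [-2, 3].
x_proj = clip(2.7865) = 2.7865
y_proj = clip(-1.2662) = -1.2662
Step 4: Evaluate f.
f(2.7865, -1.2662) = 17.3628


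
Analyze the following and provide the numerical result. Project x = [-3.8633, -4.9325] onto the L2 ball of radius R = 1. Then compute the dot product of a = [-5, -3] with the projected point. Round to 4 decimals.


Step 1: Compute ||x|| (intermediates to 6 decimals).
||x|| = sqrt((-3.8633)^2 + (-4.9325)^2) = 6.265353
Step 2: Project.
Since ||x|| > R, scale = R/||x|| = 1/6.265353 = 0.159608, proj(x) = scale * x
proj(x) = [-0.616614, -0.787266]
Step 3: Dot product.
a^T * proj(x) = -5*(-0.616614) - 3*(-0.787266) = 5.4449


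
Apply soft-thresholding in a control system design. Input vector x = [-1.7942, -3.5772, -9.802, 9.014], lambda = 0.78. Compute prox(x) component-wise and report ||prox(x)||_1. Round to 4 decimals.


Soft-thresholding with lambda = 0.78:
prox(-1.7942) = sign(-1.7942)*max(|-1.7942| - 0.78, 0) = -1.0142
prox(-3.5772) = sign(-3.5772)*max(|-3.5772| - 0.78, 0) = -2.7972
prox(-9.802) = sign(-9.802)*max(|-9.802| - 0.78, 0) = -9.022
prox(9.014) = sign(9.014)*max(|9.014| - 0.78, 0) = 8.234
prox(x) = [-1.0142, -2.7972, -9.022, 8.234]
||prox(x)||_1 = 1.0142 + 2.7972 + 9.022 + 8.234 = 21.0674


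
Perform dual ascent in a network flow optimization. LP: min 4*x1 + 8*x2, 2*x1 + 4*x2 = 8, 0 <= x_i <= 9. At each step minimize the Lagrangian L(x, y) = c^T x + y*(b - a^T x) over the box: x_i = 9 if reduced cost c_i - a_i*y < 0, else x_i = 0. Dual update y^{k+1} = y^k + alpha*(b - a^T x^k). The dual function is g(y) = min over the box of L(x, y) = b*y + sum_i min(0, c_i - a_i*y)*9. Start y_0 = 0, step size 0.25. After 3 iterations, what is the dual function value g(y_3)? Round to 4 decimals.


Dual ascent for LP: min 4*x1 + 8*x2, 2*x1 + 4*x2 = 8, 0 <= x_i <= 9
Step 1: y^k = 0.0, reduced costs: (4.0, 8.0)
  x^k = (0.0, 0.0), subgradient = b - a^T x = 8.0
  y^{k+1} = 0.0 + 0.25*8.0 = 2.0
Step 2: y^k = 2.0, reduced costs: (0.0, 0.0)
  x^k = (0.0, 0.0), subgradient = b - a^T x = 8.0
  y^{k+1} = 2.0 + 0.25*8.0 = 4.0
Step 3: y^k = 4.0, reduced costs: (-4.0, -8.0)
  x^k = (9.0, 9.0), subgradient = b - a^T x = -46.0
  y^{k+1} = 4.0 + 0.25*-46.0 = -7.5
Dual objective at y_3 = -7.5: reduced costs (19.0, 38.0), box minimizer x = (0.0, 0.0)
g(y_3) = b*y + (c1 - a1*y)*x1 + (c2 - a2*y)*x2 = 8*(-7.5) + 19.0*0.0 + 38.0*0.0 = -60.0 + 0.0 + 0.0 = -60.0


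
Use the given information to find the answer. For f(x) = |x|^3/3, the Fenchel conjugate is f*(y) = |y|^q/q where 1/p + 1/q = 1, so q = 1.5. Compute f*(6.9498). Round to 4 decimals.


The conjugate exponent q satisfies 1/p + 1/q = 1.
p = 3, so q = 3/(3 - 1) = 1.5
|y|^q = 6.9498^1.5 = 18.3214
f*(6.9498) = 18.3214 / 1.5 = 12.2143


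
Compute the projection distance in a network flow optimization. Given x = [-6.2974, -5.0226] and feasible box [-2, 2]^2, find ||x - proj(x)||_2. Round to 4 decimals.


Project each component onto [-2, 2].
clip(-6.2974) = -2.0, clip(-5.0226) = -2.0
Projection = [-2.0, -2.0]
Squared diffs: [18.4676, 9.1361]
Distance = sqrt(27.6037) = 5.2539


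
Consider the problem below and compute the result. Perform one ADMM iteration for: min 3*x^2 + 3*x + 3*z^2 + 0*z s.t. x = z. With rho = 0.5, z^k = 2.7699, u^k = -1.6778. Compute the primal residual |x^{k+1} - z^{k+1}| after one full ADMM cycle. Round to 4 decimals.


ADMM iteration with rho = 0.5, z^k = 2.7699, u^k = -1.6778
Step 1: x-update.
Minimize 3*x^2 + 3*x + (0.5/2)*(x - 2.7699 - 1.6778)^2
FOC: (2*3 + 0.5)*x = -3 + 0.5*(2.7699 + 1.6778)
x^{k+1} = -0.1194
Step 2: z-update.
Minimize 3*z^2 + 0*z + (0.5/2)*(-0.1194 - z - 1.6778)^2
FOC: (2*3 + 0.5)*z = 0 + 0.5*(-0.1194 - 1.6778)
z^{k+1} = -0.1382
Step 3: u-update.
u^{k+1} = -1.6778 - 0.1194 + 0.1382 = -1.659
Step 4: Primal residual = |-0.1194 + 0.1382| = 0.0188


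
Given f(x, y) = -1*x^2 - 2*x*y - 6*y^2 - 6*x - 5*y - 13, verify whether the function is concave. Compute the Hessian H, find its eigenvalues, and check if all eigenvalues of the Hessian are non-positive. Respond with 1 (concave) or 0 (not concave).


The Hessian of f(x,y) = -1*x^2 - 2*x*y - 6*y^2 - 6*x - 5*y - 13 is:
H = [[-2, -2], [-2, -12]]
Trace = -2 - 12 = -14
Determinant = -2*-12 - (-2)^2 = 20
Discriminant = (-14)^2 - 4*20 = 116.0
Eigenvalues: lambda_1 = -12.3852, lambda_2 = -1.6148
The function is concave.

1


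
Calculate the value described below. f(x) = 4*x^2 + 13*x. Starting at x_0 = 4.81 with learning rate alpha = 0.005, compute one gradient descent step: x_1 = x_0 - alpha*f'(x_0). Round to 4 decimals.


We compute the gradient at x_0 and apply the update.
f'(x) = 8*x + 13
f'(4.81) = 8*4.81 + 13 = 51.48
x_1 = 4.81 - 0.005*51.48 = 4.5526


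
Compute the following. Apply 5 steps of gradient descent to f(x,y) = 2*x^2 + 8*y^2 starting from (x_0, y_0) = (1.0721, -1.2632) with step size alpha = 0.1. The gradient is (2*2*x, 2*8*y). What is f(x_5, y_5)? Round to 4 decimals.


Gradient descent on f(x,y) = 2*x^2 + 8*y^2.
Starting point: (1.0721, -1.2632), alpha = 0.1
Step 1: grad_x = 2*2*1.0721 = 4.2884, grad_y = 2*8*-1.2632 = -20.2112
  x_1 = 1.0721 - 0.1*4.2884 = 0.6433
  y_1 = -1.2632 - 0.1*-20.2112 = 0.7579
Step 2: grad_x = 2*2*0.6433 = 2.573, grad_y = 2*8*0.7579 = 12.1267
  x_2 = 0.6433 - 0.1*2.573 = 0.386
  y_2 = 0.7579 - 0.1*12.1267 = -0.4548
Step 3: grad_x = 2*2*0.386 = 1.5438, grad_y = 2*8*-0.4548 = -7.276
  x_3 = 0.386 - 0.1*1.5438 = 0.2316
  y_3 = -0.4548 - 0.1*-7.276 = 0.2729
Step 4: grad_x = 2*2*0.2316 = 0.9263, grad_y = 2*8*0.2729 = 4.3656
  x_4 = 0.2316 - 0.1*0.9263 = 0.1389
  y_4 = 0.2729 - 0.1*4.3656 = -0.1637
Step 5: grad_x = 2*2*0.1389 = 0.5558, grad_y = 2*8*-0.1637 = -2.6194
  x_5 = 0.1389 - 0.1*0.5558 = 0.0834
  y_5 = -0.1637 - 0.1*-2.6194 = 0.0982
f(0.0834, 0.0982) = 2*0.0834^2 + 8*0.0982^2 = 0.0911


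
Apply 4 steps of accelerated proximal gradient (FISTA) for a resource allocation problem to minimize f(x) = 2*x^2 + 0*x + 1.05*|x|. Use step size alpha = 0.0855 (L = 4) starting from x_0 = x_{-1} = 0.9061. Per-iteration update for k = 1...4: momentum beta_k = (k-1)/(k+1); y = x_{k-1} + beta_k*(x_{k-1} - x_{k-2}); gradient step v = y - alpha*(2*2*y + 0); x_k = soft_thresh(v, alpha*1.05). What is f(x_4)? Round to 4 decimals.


FISTA on f(x) = 2*x^2 + 0*x + 1.05*|x|
L = 4, alpha = 0.0855
Iteration 1: beta = 0.0, y = 0.9061 + 0.0*(0.9061 - 0.9061) = 0.9061
  grad(y) = 3.6244, v = y - alpha*grad = 0.5962
  prox(v) = soft_thresh(0.5962, 0.0898) = 0.5064
Iteration 2: beta = 0.3333, y = 0.5064 + 0.3333*(0.5064 - 0.9061) = 0.3732
  grad(y) = 1.4929, v = y - alpha*grad = 0.2456
  prox(v) = soft_thresh(0.2456, 0.0898) = 0.1558
Iteration 3: beta = 0.5, y = 0.1558 + 0.5*(0.1558 - 0.5064) = -0.0195
  grad(y) = -0.0781, v = y - alpha*grad = -0.0128
  prox(v) = soft_thresh(-0.0128, 0.0898) = 0.0
Iteration 4: beta = 0.6, y = 0.0 + 0.6*(0.0 - 0.1558) = -0.0935
  grad(y) = -0.3739, v = y - alpha*grad = -0.0615
  prox(v) = soft_thresh(-0.0615, 0.0898) = 0.0
f(x_4) = 2*0.0^2 + 0*0.0 + 1.05*|0.0| = 0.0


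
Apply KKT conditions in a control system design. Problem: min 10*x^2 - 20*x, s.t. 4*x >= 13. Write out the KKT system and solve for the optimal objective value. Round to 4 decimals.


Step 1: Try lambda = 0 (constraint inactive).
x_unc = 20/(2*10) = 1.0
Check: 4*1.0 = 4.0 < 13 -- violated!
Step 2: Constraint must be active: 4*x = 13
x* = 13/4 = 3.25
lambda = (2*10*3.25 - 20)/4 = 11.25
Step 3: Compute optimal value.
f(x*) = 10*3.25^2 - 20*3.25 = 40.625


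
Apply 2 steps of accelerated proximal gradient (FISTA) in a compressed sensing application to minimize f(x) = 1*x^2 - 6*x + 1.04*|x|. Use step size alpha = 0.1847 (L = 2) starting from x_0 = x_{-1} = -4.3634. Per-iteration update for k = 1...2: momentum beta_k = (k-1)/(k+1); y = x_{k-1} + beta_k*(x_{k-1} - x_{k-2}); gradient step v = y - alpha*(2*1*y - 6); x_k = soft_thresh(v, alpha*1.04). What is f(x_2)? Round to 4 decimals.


FISTA on f(x) = 1*x^2 - 6*x + 1.04*|x|
L = 2, alpha = 0.1847
Iteration 1: beta = 0.0, y = -4.3634 + 0.0*(-4.3634 + 4.3634) = -4.3634
  grad(y) = -14.7268, v = y - alpha*grad = -1.6434
  prox(v) = soft_thresh(-1.6434, 0.1921) = -1.4513
Iteration 2: beta = 0.3333, y = -1.4513 + 0.3333*(-1.4513 + 4.3634) = -0.4806
  grad(y) = -6.9611, v = y - alpha*grad = 0.8052
  prox(v) = soft_thresh(0.8052, 0.1921) = 0.6131
f(x_2) = 1*0.6131^2 - 6*0.6131 + 1.04*|0.6131| = -2.665


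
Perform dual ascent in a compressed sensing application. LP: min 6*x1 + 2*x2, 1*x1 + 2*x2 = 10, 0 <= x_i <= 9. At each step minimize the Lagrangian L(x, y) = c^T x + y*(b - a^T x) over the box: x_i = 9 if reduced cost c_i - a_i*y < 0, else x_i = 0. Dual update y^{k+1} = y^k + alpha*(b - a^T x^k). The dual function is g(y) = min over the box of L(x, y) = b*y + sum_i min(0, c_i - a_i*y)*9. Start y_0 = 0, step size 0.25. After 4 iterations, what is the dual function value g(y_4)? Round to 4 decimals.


Dual ascent for LP: min 6*x1 + 2*x2, 1*x1 + 2*x2 = 10, 0 <= x_i <= 9
Step 1: y^k = 0.0, reduced costs: (6.0, 2.0)
  x^k = (0.0, 0.0), subgradient = b - a^T x = 10.0
  y^{k+1} = 0.0 + 0.25*10.0 = 2.5
Step 2: y^k = 2.5, reduced costs: (3.5, -3.0)
  x^k = (0.0, 9.0), subgradient = b - a^T x = -8.0
  y^{k+1} = 2.5 + 0.25*-8.0 = 0.5
Step 3: y^k = 0.5, reduced costs: (5.5, 1.0)
  x^k = (0.0, 0.0), subgradient = b - a^T x = 10.0
  y^{k+1} = 0.5 + 0.25*10.0 = 3.0
Step 4: y^k = 3.0, reduced costs: (3.0, -4.0)
  x^k = (0.0, 9.0), subgradient = b - a^T x = -8.0
  y^{k+1} = 3.0 + 0.25*-8.0 = 1.0
Dual objective at y_4 = 1.0: reduced costs (5.0, 0.0), box minimizer x = (0.0, 0.0)
g(y_4) = b*y + (c1 - a1*y)*x1 + (c2 - a2*y)*x2 = 10*1.0 + 5.0*0.0 + 0.0*0.0 = 10.0 + 0.0 + 0.0 = 10.0


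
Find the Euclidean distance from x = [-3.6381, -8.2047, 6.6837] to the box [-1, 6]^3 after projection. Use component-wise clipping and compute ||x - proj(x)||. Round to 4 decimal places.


Project each component onto [-1, 6].
clip(-3.6381) = -1.0, clip(-8.2047) = -1.0, clip(6.6837) = 6.0
Projection = [-1.0, -1.0, 6.0]
Squared diffs: [6.9596, 51.9077, 0.4674]
Distance = sqrt(59.3347) = 7.7029


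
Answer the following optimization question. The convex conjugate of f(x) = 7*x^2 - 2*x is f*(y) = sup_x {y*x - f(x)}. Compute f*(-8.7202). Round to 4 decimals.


f*(y) = sup_x {y*x - a*x^2 - b*x} = sup_x {(y-b)*x - a*x^2}
FOC: (y - b) - 2a*x = 0 => x* = (y - b)/(2a)
x* = (-8.7202 + 2)/(2*7) = -0.48
f*(-8.7202) = (y-b)^2/(4a) = (-8.7202 + 2)^2/(4*7)
= 45.1611/28 = 1.6129


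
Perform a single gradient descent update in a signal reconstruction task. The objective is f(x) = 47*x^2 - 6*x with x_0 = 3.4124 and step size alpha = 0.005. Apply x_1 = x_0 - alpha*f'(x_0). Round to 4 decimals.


We compute the gradient at x_0 and apply the update.
f'(x) = 94*x - 6
f'(3.4124) = 94*3.4124 - 6 = 314.7656
x_1 = 3.4124 - 0.005*314.7656 = 1.8386


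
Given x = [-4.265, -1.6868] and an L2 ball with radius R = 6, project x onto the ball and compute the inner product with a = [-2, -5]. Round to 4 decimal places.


Step 1: Compute ||x|| (intermediates to 6 decimals).
||x|| = sqrt((-4.265)^2 + (-1.6868)^2) = 4.58645
Step 2: Project.
Since ||x|| <= R, proj = x (no scaling needed).
proj(x) = [-4.265, -1.6868]
Step 3: Dot product.
a^T * proj(x) = -2*(-4.265) - 5*(-1.6868) = 16.964


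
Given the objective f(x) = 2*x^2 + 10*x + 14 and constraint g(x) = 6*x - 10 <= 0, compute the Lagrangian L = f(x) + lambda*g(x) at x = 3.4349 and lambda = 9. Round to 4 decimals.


Step 1: Evaluate f(x).
f(3.4349) = 2*3.4349^2 + 10*3.4349 + 14 = 71.9461
Step 2: Evaluate g(x).
g(3.4349) = 6*3.4349 - 10 = 10.6094
Step 3: Compute Lagrangian.
L = 71.9461 + 9*10.6094 = 167.4307


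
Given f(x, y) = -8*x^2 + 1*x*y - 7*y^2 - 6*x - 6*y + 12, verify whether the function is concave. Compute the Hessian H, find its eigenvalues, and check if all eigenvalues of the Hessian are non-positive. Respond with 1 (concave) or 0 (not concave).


The Hessian of f(x,y) = -8*x^2 + 1*x*y - 7*y^2 - 6*x - 6*y + 12 is:
H = [[-16, 1], [1, -14]]
Trace = -16 - 14 = -30
Determinant = -16*-14 - (1)^2 = 223
Discriminant = (-30)^2 - 4*223 = 8.0
Eigenvalues: lambda_1 = -16.4142, lambda_2 = -13.5858
The function is concave.

1


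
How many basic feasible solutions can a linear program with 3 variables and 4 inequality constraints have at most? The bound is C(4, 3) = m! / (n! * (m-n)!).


Each vertex corresponds to some choice of n active constraints out of m, so the number of vertices is at most C(m, n) = m! / (n!(m-n)!).
m = 4, n = 3
Numerator: 4 * 3 * 2
Denominator: 3! = 6
C(4, 3) = 4


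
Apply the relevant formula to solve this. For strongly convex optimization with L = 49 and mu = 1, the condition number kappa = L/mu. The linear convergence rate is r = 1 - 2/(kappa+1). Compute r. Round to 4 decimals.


Step 1: Compute the condition number.
kappa = L/mu = 49/1 = 49.0
Step 2: Compute the convergence rate.
r = 1 - 2/(kappa + 1) = 1 - 2*mu/(L + mu) = (L - mu)/(L + mu) = 48/50 = 0.96


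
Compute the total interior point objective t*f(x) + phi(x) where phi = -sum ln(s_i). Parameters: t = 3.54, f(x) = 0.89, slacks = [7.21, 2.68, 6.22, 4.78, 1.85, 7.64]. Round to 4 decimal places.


Step 1: Compute log-barrier.
ln values: [1.9755, 0.9858, 1.8278, 1.5644, 0.6152, 2.0334]
phi = -(1.9755 + 0.9858 + 1.8278 + 1.5644 + 0.6152 + 2.0334) = -9.0021
Step 2: Compute augmented objective.
t*f(x) = 3.54*0.89 = 3.1506
Total = 3.1506 - 9.0021 = -5.8515


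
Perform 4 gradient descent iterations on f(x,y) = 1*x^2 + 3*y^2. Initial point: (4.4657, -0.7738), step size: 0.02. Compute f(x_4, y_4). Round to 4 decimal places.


Gradient descent on f(x,y) = 1*x^2 + 3*y^2.
Starting point: (4.4657, -0.7738), alpha = 0.02
Step 1: grad_x = 2*1*4.4657 = 8.9314, grad_y = 2*3*-0.7738 = -4.6428
  x_1 = 4.4657 - 0.02*8.9314 = 4.2871
  y_1 = -0.7738 - 0.02*-4.6428 = -0.6809
Step 2: grad_x = 2*1*4.2871 = 8.5741, grad_y = 2*3*-0.6809 = -4.0857
  x_2 = 4.2871 - 0.02*8.5741 = 4.1156
  y_2 = -0.6809 - 0.02*-4.0857 = -0.5992
Step 3: grad_x = 2*1*4.1156 = 8.2312, grad_y = 2*3*-0.5992 = -3.5954
  x_3 = 4.1156 - 0.02*8.2312 = 3.951
  y_3 = -0.5992 - 0.02*-3.5954 = -0.5273
Step 4: grad_x = 2*1*3.951 = 7.9019, grad_y = 2*3*-0.5273 = -3.1639
  x_4 = 3.951 - 0.02*7.9019 = 3.7929
  y_4 = -0.5273 - 0.02*-3.1639 = -0.464
f(3.7929, -0.464) = 1*3.7929^2 + 3*(-0.464)^2 = 15.0323


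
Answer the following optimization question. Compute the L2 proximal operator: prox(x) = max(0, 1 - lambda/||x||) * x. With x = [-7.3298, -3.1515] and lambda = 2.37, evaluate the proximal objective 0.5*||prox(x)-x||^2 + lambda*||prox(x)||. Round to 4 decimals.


Step 1: Compute ||x||.
||x|| = 7.9786
Step 2: Compute scaling factor.
scale = max(0, 1 - 2.37/7.9786) = 0.703
Step 3: prox(x) = [-5.1525, -2.2154]
||prox(x)|| = 5.6086
Step 4: Proximal objective.
0.5*||prox-x||^2 = 2.8085
lambda*||prox|| = 13.2924
Total = 16.1008


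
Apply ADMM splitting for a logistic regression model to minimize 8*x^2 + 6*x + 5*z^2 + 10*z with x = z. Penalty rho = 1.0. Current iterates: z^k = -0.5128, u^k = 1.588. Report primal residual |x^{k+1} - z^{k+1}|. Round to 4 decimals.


ADMM iteration with rho = 1.0, z^k = -0.5128, u^k = 1.588
Step 1: x-update.
Minimize 8*x^2 + 6*x + (1.0/2)*(x + 0.5128 + 1.588)^2
FOC: (2*8 + 1.0)*x = -6 + 1.0*(-0.5128 - 1.588)
x^{k+1} = -0.4765
Step 2: z-update.
Minimize 5*z^2 + 10*z + (1.0/2)*(-0.4765 - z + 1.588)^2
FOC: (2*5 + 1.0)*z = -10 + 1.0*(-0.4765 + 1.588)
z^{k+1} = -0.808
Step 3: u-update.
u^{k+1} = 1.588 - 0.4765 + 0.808 = 1.9195
Step 4: Primal residual = |-0.4765 + 0.808| = 0.3315


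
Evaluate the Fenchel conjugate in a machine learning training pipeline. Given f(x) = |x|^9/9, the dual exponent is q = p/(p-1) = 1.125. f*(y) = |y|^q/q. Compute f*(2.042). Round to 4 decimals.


The conjugate exponent q satisfies 1/p + 1/q = 1.
p = 9, so q = 9/(9 - 1) = 1.125
|y|^q = 2.042^1.125 = 2.2326
f*(2.042) = 2.2326 / 1.125 = 1.9845


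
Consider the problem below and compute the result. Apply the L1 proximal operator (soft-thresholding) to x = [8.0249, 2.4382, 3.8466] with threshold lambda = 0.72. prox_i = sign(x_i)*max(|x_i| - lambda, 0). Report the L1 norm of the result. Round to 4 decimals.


Soft-thresholding with lambda = 0.72:
prox(8.0249) = sign(8.0249)*max(|8.0249| - 0.72, 0) = 7.3049
prox(2.4382) = sign(2.4382)*max(|2.4382| - 0.72, 0) = 1.7182
prox(3.8466) = sign(3.8466)*max(|3.8466| - 0.72, 0) = 3.1266
prox(x) = [7.3049, 1.7182, 3.1266]
||prox(x)||_1 = 7.3049 + 1.7182 + 3.1266 = 12.1497


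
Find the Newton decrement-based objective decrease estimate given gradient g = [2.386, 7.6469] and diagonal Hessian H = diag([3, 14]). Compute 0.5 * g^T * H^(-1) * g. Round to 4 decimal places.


Step 1: H is diagonal, so H^(-1) * g = [0.7953, 0.5462].
Step 2: g^T H^(-1) g = sum_i g_i^2 / H_ii
  = (2.386)^2/3 + (7.6469)^2/14
  = 1.8977 + 4.1768 = 6.0745
Step 3: Objective decrease = 0.5 * g^T H^(-1) g = 3.0372


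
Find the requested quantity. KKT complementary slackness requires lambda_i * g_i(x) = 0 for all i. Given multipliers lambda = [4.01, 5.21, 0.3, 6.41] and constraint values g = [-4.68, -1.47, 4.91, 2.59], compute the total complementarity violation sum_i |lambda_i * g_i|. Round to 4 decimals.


KKT complementary slackness check:
lambda_1 * g_1 = 4.01 * -4.68 = -18.7668
lambda_2 * g_2 = 5.21 * -1.47 = -7.6587
lambda_3 * g_3 = 0.3 * 4.91 = 1.473
lambda_4 * g_4 = 6.41 * 2.59 = 16.6019
Total violation = 18.7668 + 7.6587 + 1.473 + 16.6019 = 44.5004


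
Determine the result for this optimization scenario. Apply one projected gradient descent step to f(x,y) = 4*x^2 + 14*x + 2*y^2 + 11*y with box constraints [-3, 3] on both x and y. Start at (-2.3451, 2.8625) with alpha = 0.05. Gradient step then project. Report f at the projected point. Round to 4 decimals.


Step 1: Compute gradient at (-2.3451, 2.8625).
grad_x = 2*4*-2.3451 + 14 = -4.7608
grad_y = 2*2*2.8625 + 11 = 22.45
Step 2: Gradient step.
x_raw = -2.3451 - 0.05*-4.7608 = -2.1071
y_raw = 2.8625 - 0.05*22.45 = 1.74
Step 3: Project onto [-3, 3].
x_proj = clip(-2.1071) = -2.1071
y_proj = clip(1.74) = 1.74
Step 4: Evaluate f.
f(-2.1071, 1.74) = 13.4552


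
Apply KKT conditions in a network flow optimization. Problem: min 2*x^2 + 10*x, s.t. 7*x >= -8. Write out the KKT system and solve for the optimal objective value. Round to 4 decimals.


Step 1: Try lambda = 0 (constraint inactive).
x_unc = -10/(2*2) = -2.5
Check: 7*-2.5 = -17.5 < -8 -- violated!
Step 2: Constraint must be active: 7*x = -8
x* = -8/7 = -1.1429 (rounded; the exact value -8/7 is used below)
lambda = (2*2*(-8/7) + 10)/7 = 0.7755
Step 3: Compute optimal value.
f(x*) = 2*(-8/7)^2 + 10*(-8/7) = -8.8163


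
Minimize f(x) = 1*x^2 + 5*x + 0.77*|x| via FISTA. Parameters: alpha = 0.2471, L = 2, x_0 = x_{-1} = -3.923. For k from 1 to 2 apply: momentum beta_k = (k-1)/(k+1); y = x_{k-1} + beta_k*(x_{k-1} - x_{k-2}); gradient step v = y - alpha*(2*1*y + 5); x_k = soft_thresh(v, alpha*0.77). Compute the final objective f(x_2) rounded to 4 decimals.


FISTA on f(x) = 1*x^2 + 5*x + 0.77*|x|
L = 2, alpha = 0.2471
Iteration 1: beta = 0.0, y = -3.923 + 0.0*(-3.923 + 3.923) = -3.923
  grad(y) = -2.846, v = y - alpha*grad = -3.2198
  prox(v) = soft_thresh(-3.2198, 0.1903) = -3.0295
Iteration 2: beta = 0.3333, y = -3.0295 + 0.3333*(-3.0295 + 3.923) = -2.7316
  grad(y) = -0.4633, v = y - alpha*grad = -2.6172
  prox(v) = soft_thresh(-2.6172, 0.1903) = -2.4269
f(x_2) = 1*(-2.4269)^2 + 5*(-2.4269) + 0.77*|-2.4269| = -4.3759


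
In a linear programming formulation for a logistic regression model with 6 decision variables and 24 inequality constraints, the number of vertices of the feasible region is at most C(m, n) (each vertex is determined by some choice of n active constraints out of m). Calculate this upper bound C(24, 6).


Each vertex corresponds to some choice of n active constraints out of m, so the number of vertices is at most C(m, n) = m! / (n!(m-n)!).
m = 24, n = 6
Numerator: 24 * 23 * 22 * 21 * 20 * 19
Denominator: 6! = 720
C(24, 6) = 134596


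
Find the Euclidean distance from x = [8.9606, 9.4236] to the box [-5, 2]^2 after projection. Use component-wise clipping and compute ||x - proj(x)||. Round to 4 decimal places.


Project each component onto [-5, 2].
clip(8.9606) = 2.0, clip(9.4236) = 2.0
Projection = [2.0, 2.0]
Squared diffs: [48.45, 55.1098]
Distance = sqrt(103.5598) = 10.1764


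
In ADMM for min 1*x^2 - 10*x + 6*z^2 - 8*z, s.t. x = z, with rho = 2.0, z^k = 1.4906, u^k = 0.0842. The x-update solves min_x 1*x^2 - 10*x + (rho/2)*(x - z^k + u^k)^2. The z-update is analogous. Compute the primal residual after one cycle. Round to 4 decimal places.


ADMM iteration with rho = 2.0, z^k = 1.4906, u^k = 0.0842
Step 1: x-update.
Minimize 1*x^2 - 10*x + (2.0/2)*(x - 1.4906 + 0.0842)^2
FOC: (2*1 + 2.0)*x = 10 + 2.0*(1.4906 - 0.0842)
x^{k+1} = 3.2032
Step 2: z-update.
Minimize 6*z^2 - 8*z + (2.0/2)*(3.2032 - z + 0.0842)^2
FOC: (2*6 + 2.0)*z = 8 + 2.0*(3.2032 + 0.0842)
z^{k+1} = 1.0411
Step 3: u-update.
u^{k+1} = 0.0842 + 3.2032 - 1.0411 = 2.2463
Step 4: Primal residual = |3.2032 - 1.0411| = 2.1621


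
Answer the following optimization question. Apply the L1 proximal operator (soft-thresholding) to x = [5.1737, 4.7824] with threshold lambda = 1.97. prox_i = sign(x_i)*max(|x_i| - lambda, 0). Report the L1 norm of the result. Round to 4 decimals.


Soft-thresholding with lambda = 1.97:
prox(5.1737) = sign(5.1737)*max(|5.1737| - 1.97, 0) = 3.2037
prox(4.7824) = sign(4.7824)*max(|4.7824| - 1.97, 0) = 2.8124
prox(x) = [3.2037, 2.8124]
||prox(x)||_1 = 3.2037 + 2.8124 = 6.0161


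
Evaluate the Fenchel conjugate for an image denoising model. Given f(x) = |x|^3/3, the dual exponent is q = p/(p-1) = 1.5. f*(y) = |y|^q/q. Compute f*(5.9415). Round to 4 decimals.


The conjugate exponent q satisfies 1/p + 1/q = 1.
p = 3, so q = 3/(3 - 1) = 1.5
|y|^q = 5.9415^1.5 = 14.4825
f*(5.9415) = 14.4825 / 1.5 = 9.655


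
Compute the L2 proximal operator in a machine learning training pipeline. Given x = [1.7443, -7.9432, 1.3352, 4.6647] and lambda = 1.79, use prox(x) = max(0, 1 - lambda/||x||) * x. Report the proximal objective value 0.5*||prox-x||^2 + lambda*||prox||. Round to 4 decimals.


Step 1: Compute ||x||.
||x|| = 9.4699
Step 2: Compute scaling factor.
scale = max(0, 1 - 1.79/9.4699) = 0.811
Step 3: prox(x) = [1.4146, -6.4418, 1.0828, 3.783]
||prox(x)|| = 7.6799
Step 4: Proximal objective.
0.5*||prox-x||^2 = 1.6021
lambda*||prox|| = 13.747
Total = 15.3491


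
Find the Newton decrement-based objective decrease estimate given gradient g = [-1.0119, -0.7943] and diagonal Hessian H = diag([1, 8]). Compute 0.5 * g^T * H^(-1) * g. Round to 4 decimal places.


Step 1: H is diagonal, so H^(-1) * g = [-1.0119, -0.0993].
Step 2: g^T H^(-1) g = sum_i g_i^2 / H_ii
  = (-1.0119)^2/1 + (-0.7943)^2/8
  = 1.0239 + 0.0789 = 1.1028
Step 3: Objective decrease = 0.5 * g^T H^(-1) g = 0.5514


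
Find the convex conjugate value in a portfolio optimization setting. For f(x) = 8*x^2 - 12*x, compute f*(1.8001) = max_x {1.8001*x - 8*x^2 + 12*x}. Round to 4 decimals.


f*(y) = sup_x {y*x - a*x^2 - b*x} = sup_x {(y-b)*x - a*x^2}
FOC: (y - b) - 2a*x = 0 => x* = (y - b)/(2a)
x* = (1.8001 + 12)/(2*8) = 0.8625
f*(1.8001) = (y-b)^2/(4a) = (1.8001 + 12)^2/(4*8)
= 190.4428/32 = 5.9513


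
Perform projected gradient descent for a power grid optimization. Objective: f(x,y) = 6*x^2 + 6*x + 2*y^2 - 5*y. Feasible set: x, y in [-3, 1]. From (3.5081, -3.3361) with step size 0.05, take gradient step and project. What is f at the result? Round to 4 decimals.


Step 1: Compute gradient at (3.5081, -3.3361).
grad_x = 2*6*3.5081 + 6 = 48.0972
grad_y = 2*2*-3.3361 - 5 = -18.3444
Step 2: Gradient step.
x_raw = 3.5081 - 0.05*48.0972 = 1.1032
y_raw = -3.3361 - 0.05*-18.3444 = -2.4189
Step 3: Project onto [-3, 1].
x_proj = clip(1.1032) = 1.0
y_proj = clip(-2.4189) = -2.4189
Step 4: Evaluate f.
f(1.0, -2.4189) = 35.7964


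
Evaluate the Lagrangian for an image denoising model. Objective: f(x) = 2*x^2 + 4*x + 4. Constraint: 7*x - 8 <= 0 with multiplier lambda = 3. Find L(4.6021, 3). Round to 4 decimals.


Step 1: Evaluate f(x).
f(4.6021) = 2*4.6021^2 + 4*4.6021 + 4 = 64.767
Step 2: Evaluate g(x).
g(4.6021) = 7*4.6021 - 8 = 24.2147
Step 3: Compute Lagrangian.
L = 64.767 + 3*24.2147 = 137.4111


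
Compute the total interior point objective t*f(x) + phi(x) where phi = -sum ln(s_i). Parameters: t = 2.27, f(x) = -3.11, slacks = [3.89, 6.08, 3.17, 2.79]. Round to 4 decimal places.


Step 1: Compute log-barrier.
ln values: [1.3584, 1.805, 1.1537, 1.026]
phi = -(1.3584 + 1.805 + 1.1537 + 1.026) = -5.3432
Step 2: Compute augmented objective.
t*f(x) = 2.27*-3.11 = -7.0597
Total = -7.0597 - 5.3432 = -12.4029


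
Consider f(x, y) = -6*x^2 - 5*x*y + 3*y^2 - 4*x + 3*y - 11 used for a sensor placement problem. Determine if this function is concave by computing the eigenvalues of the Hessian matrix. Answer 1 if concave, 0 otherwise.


The Hessian of f(x,y) = -6*x^2 - 5*x*y + 3*y^2 - 4*x + 3*y - 11 is:
H = [[-12, -5], [-5, 6]]
Trace = -12 + 6 = -6
Determinant = -12*6 - (-5)^2 = -97
Discriminant = (-6)^2 - 4*-97 = 424.0
Eigenvalues: lambda_1 = -13.2956, lambda_2 = 7.2956
The function is not concave.

0


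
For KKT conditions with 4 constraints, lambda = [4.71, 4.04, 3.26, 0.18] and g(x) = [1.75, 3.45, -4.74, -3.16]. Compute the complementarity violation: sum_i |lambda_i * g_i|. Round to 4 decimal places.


KKT complementary slackness check:
lambda_1 * g_1 = 4.71 * 1.75 = 8.2425
lambda_2 * g_2 = 4.04 * 3.45 = 13.938
lambda_3 * g_3 = 3.26 * -4.74 = -15.4524
lambda_4 * g_4 = 0.18 * -3.16 = -0.5688
Total violation = 8.2425 + 13.938 + 15.4524 + 0.5688 = 38.2017
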